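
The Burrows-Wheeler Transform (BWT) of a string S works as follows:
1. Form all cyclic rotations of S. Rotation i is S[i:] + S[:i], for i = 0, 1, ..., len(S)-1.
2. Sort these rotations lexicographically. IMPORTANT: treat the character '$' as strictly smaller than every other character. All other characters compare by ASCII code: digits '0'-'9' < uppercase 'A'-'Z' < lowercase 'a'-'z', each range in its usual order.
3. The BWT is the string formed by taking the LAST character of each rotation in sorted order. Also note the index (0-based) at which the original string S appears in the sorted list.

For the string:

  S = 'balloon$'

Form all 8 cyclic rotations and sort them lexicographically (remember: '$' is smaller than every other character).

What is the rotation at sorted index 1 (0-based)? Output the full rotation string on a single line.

Answer: alloon$b

Derivation:
All 8 rotations (rotation i = S[i:]+S[:i]):
  rot[0] = balloon$
  rot[1] = alloon$b
  rot[2] = lloon$ba
  rot[3] = loon$bal
  rot[4] = oon$ball
  rot[5] = on$ballo
  rot[6] = n$balloo
  rot[7] = $balloon
Sorted (with $ < everything):
  sorted[0] = $balloon
  sorted[1] = alloon$b
  sorted[2] = balloon$
  sorted[3] = lloon$ba
  sorted[4] = loon$bal
  sorted[5] = n$balloo
  sorted[6] = on$ballo
  sorted[7] = oon$ball
sorted[1] = alloon$b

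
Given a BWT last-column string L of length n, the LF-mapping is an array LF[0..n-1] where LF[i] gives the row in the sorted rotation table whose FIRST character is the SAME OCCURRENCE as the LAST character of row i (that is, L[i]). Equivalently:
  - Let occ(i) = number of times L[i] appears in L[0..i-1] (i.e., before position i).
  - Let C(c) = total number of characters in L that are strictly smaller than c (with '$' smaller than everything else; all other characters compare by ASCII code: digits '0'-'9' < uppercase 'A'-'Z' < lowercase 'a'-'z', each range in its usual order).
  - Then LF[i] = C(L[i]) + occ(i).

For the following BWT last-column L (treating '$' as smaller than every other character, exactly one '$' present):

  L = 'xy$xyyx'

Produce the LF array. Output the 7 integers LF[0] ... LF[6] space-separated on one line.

Answer: 1 4 0 2 5 6 3

Derivation:
Char counts: '$':1, 'x':3, 'y':3
C (first-col start): C('$')=0, C('x')=1, C('y')=4
L[0]='x': occ=0, LF[0]=C('x')+0=1+0=1
L[1]='y': occ=0, LF[1]=C('y')+0=4+0=4
L[2]='$': occ=0, LF[2]=C('$')+0=0+0=0
L[3]='x': occ=1, LF[3]=C('x')+1=1+1=2
L[4]='y': occ=1, LF[4]=C('y')+1=4+1=5
L[5]='y': occ=2, LF[5]=C('y')+2=4+2=6
L[6]='x': occ=2, LF[6]=C('x')+2=1+2=3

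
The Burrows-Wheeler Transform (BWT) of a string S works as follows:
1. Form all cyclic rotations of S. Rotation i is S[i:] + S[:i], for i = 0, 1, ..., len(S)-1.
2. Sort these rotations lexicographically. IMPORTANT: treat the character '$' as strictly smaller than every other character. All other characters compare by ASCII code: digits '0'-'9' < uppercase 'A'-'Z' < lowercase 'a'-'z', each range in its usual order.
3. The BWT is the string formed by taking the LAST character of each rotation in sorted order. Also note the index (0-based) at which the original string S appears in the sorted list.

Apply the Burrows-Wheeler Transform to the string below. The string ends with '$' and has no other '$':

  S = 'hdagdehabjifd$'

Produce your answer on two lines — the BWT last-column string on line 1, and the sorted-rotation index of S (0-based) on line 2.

Answer: dhdafhgdiae$jb
11

Derivation:
All 14 rotations (rotation i = S[i:]+S[:i]):
  rot[0] = hdagdehabjifd$
  rot[1] = dagdehabjifd$h
  rot[2] = agdehabjifd$hd
  rot[3] = gdehabjifd$hda
  rot[4] = dehabjifd$hdag
  rot[5] = ehabjifd$hdagd
  rot[6] = habjifd$hdagde
  rot[7] = abjifd$hdagdeh
  rot[8] = bjifd$hdagdeha
  rot[9] = jifd$hdagdehab
  rot[10] = ifd$hdagdehabj
  rot[11] = fd$hdagdehabji
  rot[12] = d$hdagdehabjif
  rot[13] = $hdagdehabjifd
Sorted (with $ < everything):
  sorted[0] = $hdagdehabjifd  (last char: 'd')
  sorted[1] = abjifd$hdagdeh  (last char: 'h')
  sorted[2] = agdehabjifd$hd  (last char: 'd')
  sorted[3] = bjifd$hdagdeha  (last char: 'a')
  sorted[4] = d$hdagdehabjif  (last char: 'f')
  sorted[5] = dagdehabjifd$h  (last char: 'h')
  sorted[6] = dehabjifd$hdag  (last char: 'g')
  sorted[7] = ehabjifd$hdagd  (last char: 'd')
  sorted[8] = fd$hdagdehabji  (last char: 'i')
  sorted[9] = gdehabjifd$hda  (last char: 'a')
  sorted[10] = habjifd$hdagde  (last char: 'e')
  sorted[11] = hdagdehabjifd$  (last char: '$')
  sorted[12] = ifd$hdagdehabj  (last char: 'j')
  sorted[13] = jifd$hdagdehab  (last char: 'b')
Last column: dhdafhgdiae$jb
Original string S is at sorted index 11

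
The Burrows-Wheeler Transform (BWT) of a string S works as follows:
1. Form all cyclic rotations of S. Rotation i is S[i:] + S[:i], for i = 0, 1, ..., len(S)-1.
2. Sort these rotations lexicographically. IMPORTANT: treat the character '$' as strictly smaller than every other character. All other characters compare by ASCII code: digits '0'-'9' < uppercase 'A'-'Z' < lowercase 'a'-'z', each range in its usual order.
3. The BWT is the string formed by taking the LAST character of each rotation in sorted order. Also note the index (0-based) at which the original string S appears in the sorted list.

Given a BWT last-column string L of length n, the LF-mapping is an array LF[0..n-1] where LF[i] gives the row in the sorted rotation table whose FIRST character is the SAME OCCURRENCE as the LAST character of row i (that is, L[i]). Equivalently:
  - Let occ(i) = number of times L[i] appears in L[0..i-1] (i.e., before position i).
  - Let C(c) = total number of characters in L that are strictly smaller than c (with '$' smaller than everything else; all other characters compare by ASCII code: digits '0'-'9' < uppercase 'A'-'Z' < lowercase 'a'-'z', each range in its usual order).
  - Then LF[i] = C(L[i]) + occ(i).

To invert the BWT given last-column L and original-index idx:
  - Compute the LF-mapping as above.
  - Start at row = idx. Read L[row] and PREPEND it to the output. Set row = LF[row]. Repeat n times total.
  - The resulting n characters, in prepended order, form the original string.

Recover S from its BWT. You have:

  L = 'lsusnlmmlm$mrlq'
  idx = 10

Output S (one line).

Answer: qulmmmnlslmrsl$

Derivation:
LF mapping: 1 12 14 13 9 2 5 6 3 7 0 8 11 4 10
Walk LF starting at row 10, prepending L[row]:
  step 1: row=10, L[10]='$', prepend. Next row=LF[10]=0
  step 2: row=0, L[0]='l', prepend. Next row=LF[0]=1
  step 3: row=1, L[1]='s', prepend. Next row=LF[1]=12
  step 4: row=12, L[12]='r', prepend. Next row=LF[12]=11
  step 5: row=11, L[11]='m', prepend. Next row=LF[11]=8
  step 6: row=8, L[8]='l', prepend. Next row=LF[8]=3
  step 7: row=3, L[3]='s', prepend. Next row=LF[3]=13
  step 8: row=13, L[13]='l', prepend. Next row=LF[13]=4
  step 9: row=4, L[4]='n', prepend. Next row=LF[4]=9
  step 10: row=9, L[9]='m', prepend. Next row=LF[9]=7
  step 11: row=7, L[7]='m', prepend. Next row=LF[7]=6
  step 12: row=6, L[6]='m', prepend. Next row=LF[6]=5
  step 13: row=5, L[5]='l', prepend. Next row=LF[5]=2
  step 14: row=2, L[2]='u', prepend. Next row=LF[2]=14
  step 15: row=14, L[14]='q', prepend. Next row=LF[14]=10
Reversed output: qulmmmnlslmrsl$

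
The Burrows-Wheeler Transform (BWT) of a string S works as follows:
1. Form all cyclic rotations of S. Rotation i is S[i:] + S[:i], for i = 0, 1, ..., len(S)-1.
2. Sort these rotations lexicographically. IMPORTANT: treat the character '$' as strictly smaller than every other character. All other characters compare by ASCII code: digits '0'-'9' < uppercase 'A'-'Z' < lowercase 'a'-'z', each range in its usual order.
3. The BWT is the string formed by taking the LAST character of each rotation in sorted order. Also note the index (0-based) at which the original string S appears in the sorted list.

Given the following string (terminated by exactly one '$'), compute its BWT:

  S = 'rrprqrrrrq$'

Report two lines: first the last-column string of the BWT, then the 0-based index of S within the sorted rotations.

Answer: qrrrrrp$rrq
7

Derivation:
All 11 rotations (rotation i = S[i:]+S[:i]):
  rot[0] = rrprqrrrrq$
  rot[1] = rprqrrrrq$r
  rot[2] = prqrrrrq$rr
  rot[3] = rqrrrrq$rrp
  rot[4] = qrrrrq$rrpr
  rot[5] = rrrrq$rrprq
  rot[6] = rrrq$rrprqr
  rot[7] = rrq$rrprqrr
  rot[8] = rq$rrprqrrr
  rot[9] = q$rrprqrrrr
  rot[10] = $rrprqrrrrq
Sorted (with $ < everything):
  sorted[0] = $rrprqrrrrq  (last char: 'q')
  sorted[1] = prqrrrrq$rr  (last char: 'r')
  sorted[2] = q$rrprqrrrr  (last char: 'r')
  sorted[3] = qrrrrq$rrpr  (last char: 'r')
  sorted[4] = rprqrrrrq$r  (last char: 'r')
  sorted[5] = rq$rrprqrrr  (last char: 'r')
  sorted[6] = rqrrrrq$rrp  (last char: 'p')
  sorted[7] = rrprqrrrrq$  (last char: '$')
  sorted[8] = rrq$rrprqrr  (last char: 'r')
  sorted[9] = rrrq$rrprqr  (last char: 'r')
  sorted[10] = rrrrq$rrprq  (last char: 'q')
Last column: qrrrrrp$rrq
Original string S is at sorted index 7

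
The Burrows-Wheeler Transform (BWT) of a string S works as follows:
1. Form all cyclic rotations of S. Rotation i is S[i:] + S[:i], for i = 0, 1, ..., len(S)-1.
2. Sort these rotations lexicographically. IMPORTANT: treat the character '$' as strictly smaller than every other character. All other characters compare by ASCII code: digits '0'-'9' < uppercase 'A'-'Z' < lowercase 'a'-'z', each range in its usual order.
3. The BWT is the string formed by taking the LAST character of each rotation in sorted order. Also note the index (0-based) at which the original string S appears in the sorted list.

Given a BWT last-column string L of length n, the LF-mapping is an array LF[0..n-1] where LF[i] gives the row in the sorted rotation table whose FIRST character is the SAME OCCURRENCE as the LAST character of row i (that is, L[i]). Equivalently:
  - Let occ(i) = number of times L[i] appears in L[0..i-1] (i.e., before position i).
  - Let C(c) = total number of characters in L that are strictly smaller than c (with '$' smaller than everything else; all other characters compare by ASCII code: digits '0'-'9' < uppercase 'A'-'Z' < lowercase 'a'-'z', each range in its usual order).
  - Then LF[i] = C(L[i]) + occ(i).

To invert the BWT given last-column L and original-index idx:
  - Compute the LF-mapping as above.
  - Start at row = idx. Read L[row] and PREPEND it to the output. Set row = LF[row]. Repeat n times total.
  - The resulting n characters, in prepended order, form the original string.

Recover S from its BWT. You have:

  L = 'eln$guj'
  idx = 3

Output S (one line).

Answer: jungle$

Derivation:
LF mapping: 1 4 5 0 2 6 3
Walk LF starting at row 3, prepending L[row]:
  step 1: row=3, L[3]='$', prepend. Next row=LF[3]=0
  step 2: row=0, L[0]='e', prepend. Next row=LF[0]=1
  step 3: row=1, L[1]='l', prepend. Next row=LF[1]=4
  step 4: row=4, L[4]='g', prepend. Next row=LF[4]=2
  step 5: row=2, L[2]='n', prepend. Next row=LF[2]=5
  step 6: row=5, L[5]='u', prepend. Next row=LF[5]=6
  step 7: row=6, L[6]='j', prepend. Next row=LF[6]=3
Reversed output: jungle$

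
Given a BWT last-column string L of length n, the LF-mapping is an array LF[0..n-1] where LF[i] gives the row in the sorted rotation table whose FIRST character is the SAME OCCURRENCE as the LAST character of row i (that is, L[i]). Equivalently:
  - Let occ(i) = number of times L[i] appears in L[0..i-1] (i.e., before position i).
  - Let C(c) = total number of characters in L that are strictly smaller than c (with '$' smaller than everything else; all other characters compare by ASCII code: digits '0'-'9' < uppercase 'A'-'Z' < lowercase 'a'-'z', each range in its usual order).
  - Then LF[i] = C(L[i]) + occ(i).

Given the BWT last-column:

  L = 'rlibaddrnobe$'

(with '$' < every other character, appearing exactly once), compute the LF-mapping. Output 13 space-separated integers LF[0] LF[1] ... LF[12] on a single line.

Answer: 11 8 7 2 1 4 5 12 9 10 3 6 0

Derivation:
Char counts: '$':1, 'a':1, 'b':2, 'd':2, 'e':1, 'i':1, 'l':1, 'n':1, 'o':1, 'r':2
C (first-col start): C('$')=0, C('a')=1, C('b')=2, C('d')=4, C('e')=6, C('i')=7, C('l')=8, C('n')=9, C('o')=10, C('r')=11
L[0]='r': occ=0, LF[0]=C('r')+0=11+0=11
L[1]='l': occ=0, LF[1]=C('l')+0=8+0=8
L[2]='i': occ=0, LF[2]=C('i')+0=7+0=7
L[3]='b': occ=0, LF[3]=C('b')+0=2+0=2
L[4]='a': occ=0, LF[4]=C('a')+0=1+0=1
L[5]='d': occ=0, LF[5]=C('d')+0=4+0=4
L[6]='d': occ=1, LF[6]=C('d')+1=4+1=5
L[7]='r': occ=1, LF[7]=C('r')+1=11+1=12
L[8]='n': occ=0, LF[8]=C('n')+0=9+0=9
L[9]='o': occ=0, LF[9]=C('o')+0=10+0=10
L[10]='b': occ=1, LF[10]=C('b')+1=2+1=3
L[11]='e': occ=0, LF[11]=C('e')+0=6+0=6
L[12]='$': occ=0, LF[12]=C('$')+0=0+0=0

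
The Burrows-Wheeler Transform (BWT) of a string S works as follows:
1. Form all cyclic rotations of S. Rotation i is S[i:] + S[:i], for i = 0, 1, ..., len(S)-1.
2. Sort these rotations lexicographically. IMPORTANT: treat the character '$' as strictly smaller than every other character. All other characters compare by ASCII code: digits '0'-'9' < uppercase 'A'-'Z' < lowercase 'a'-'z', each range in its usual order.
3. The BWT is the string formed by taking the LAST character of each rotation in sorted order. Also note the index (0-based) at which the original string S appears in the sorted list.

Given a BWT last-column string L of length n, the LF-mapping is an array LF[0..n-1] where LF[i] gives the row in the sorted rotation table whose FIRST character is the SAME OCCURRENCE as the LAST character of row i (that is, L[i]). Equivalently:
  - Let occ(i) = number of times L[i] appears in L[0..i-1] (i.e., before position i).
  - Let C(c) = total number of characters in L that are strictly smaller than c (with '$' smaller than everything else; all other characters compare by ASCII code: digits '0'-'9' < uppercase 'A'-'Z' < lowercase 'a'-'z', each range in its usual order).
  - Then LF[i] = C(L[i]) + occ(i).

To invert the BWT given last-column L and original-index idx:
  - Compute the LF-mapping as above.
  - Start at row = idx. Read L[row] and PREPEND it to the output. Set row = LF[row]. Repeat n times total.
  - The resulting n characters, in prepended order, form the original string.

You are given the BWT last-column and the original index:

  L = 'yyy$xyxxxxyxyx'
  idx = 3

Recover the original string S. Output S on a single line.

Answer: xxyyyxxyxyxxy$

Derivation:
LF mapping: 8 9 10 0 1 11 2 3 4 5 12 6 13 7
Walk LF starting at row 3, prepending L[row]:
  step 1: row=3, L[3]='$', prepend. Next row=LF[3]=0
  step 2: row=0, L[0]='y', prepend. Next row=LF[0]=8
  step 3: row=8, L[8]='x', prepend. Next row=LF[8]=4
  step 4: row=4, L[4]='x', prepend. Next row=LF[4]=1
  step 5: row=1, L[1]='y', prepend. Next row=LF[1]=9
  step 6: row=9, L[9]='x', prepend. Next row=LF[9]=5
  step 7: row=5, L[5]='y', prepend. Next row=LF[5]=11
  step 8: row=11, L[11]='x', prepend. Next row=LF[11]=6
  step 9: row=6, L[6]='x', prepend. Next row=LF[6]=2
  step 10: row=2, L[2]='y', prepend. Next row=LF[2]=10
  step 11: row=10, L[10]='y', prepend. Next row=LF[10]=12
  step 12: row=12, L[12]='y', prepend. Next row=LF[12]=13
  step 13: row=13, L[13]='x', prepend. Next row=LF[13]=7
  step 14: row=7, L[7]='x', prepend. Next row=LF[7]=3
Reversed output: xxyyyxxyxyxxy$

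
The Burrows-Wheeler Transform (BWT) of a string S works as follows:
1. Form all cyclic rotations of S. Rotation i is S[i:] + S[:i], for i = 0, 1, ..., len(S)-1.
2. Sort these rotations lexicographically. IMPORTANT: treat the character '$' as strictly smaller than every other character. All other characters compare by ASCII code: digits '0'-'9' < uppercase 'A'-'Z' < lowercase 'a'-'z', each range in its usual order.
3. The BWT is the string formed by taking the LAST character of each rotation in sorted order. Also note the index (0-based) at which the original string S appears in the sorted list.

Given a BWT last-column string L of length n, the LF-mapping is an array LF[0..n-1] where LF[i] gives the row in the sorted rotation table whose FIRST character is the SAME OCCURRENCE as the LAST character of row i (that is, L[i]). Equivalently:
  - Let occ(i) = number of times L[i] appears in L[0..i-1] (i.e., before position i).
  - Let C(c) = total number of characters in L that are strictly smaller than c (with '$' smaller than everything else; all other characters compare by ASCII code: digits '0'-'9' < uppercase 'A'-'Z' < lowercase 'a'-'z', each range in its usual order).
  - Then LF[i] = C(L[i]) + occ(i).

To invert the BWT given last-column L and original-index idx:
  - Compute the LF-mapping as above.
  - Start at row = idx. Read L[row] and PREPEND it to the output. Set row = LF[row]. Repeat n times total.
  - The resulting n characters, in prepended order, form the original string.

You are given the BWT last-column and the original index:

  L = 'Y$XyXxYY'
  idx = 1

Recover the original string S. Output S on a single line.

Answer: XXYxYyY$

Derivation:
LF mapping: 3 0 1 7 2 6 4 5
Walk LF starting at row 1, prepending L[row]:
  step 1: row=1, L[1]='$', prepend. Next row=LF[1]=0
  step 2: row=0, L[0]='Y', prepend. Next row=LF[0]=3
  step 3: row=3, L[3]='y', prepend. Next row=LF[3]=7
  step 4: row=7, L[7]='Y', prepend. Next row=LF[7]=5
  step 5: row=5, L[5]='x', prepend. Next row=LF[5]=6
  step 6: row=6, L[6]='Y', prepend. Next row=LF[6]=4
  step 7: row=4, L[4]='X', prepend. Next row=LF[4]=2
  step 8: row=2, L[2]='X', prepend. Next row=LF[2]=1
Reversed output: XXYxYyY$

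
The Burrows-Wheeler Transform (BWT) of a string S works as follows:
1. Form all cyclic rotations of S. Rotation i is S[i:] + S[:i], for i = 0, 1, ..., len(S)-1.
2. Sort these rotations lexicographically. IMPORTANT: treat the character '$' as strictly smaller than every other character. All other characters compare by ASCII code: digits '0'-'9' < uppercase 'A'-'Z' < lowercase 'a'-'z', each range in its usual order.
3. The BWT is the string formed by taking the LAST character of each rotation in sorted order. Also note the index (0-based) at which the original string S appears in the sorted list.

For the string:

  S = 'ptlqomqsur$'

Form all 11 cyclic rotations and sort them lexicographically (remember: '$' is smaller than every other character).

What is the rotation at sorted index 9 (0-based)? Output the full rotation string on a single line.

Answer: tlqomqsur$p

Derivation:
All 11 rotations (rotation i = S[i:]+S[:i]):
  rot[0] = ptlqomqsur$
  rot[1] = tlqomqsur$p
  rot[2] = lqomqsur$pt
  rot[3] = qomqsur$ptl
  rot[4] = omqsur$ptlq
  rot[5] = mqsur$ptlqo
  rot[6] = qsur$ptlqom
  rot[7] = sur$ptlqomq
  rot[8] = ur$ptlqomqs
  rot[9] = r$ptlqomqsu
  rot[10] = $ptlqomqsur
Sorted (with $ < everything):
  sorted[0] = $ptlqomqsur
  sorted[1] = lqomqsur$pt
  sorted[2] = mqsur$ptlqo
  sorted[3] = omqsur$ptlq
  sorted[4] = ptlqomqsur$
  sorted[5] = qomqsur$ptl
  sorted[6] = qsur$ptlqom
  sorted[7] = r$ptlqomqsu
  sorted[8] = sur$ptlqomq
  sorted[9] = tlqomqsur$p
  sorted[10] = ur$ptlqomqs
sorted[9] = tlqomqsur$p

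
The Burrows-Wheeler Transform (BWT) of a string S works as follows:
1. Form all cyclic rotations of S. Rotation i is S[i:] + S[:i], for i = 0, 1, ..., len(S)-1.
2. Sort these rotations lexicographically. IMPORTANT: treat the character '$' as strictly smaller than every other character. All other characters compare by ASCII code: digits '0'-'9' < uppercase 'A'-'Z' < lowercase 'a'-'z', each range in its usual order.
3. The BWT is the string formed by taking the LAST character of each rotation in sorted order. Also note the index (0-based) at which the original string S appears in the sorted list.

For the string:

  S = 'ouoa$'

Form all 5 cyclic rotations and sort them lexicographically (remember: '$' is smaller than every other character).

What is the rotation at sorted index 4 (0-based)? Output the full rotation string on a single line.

Answer: uoa$o

Derivation:
All 5 rotations (rotation i = S[i:]+S[:i]):
  rot[0] = ouoa$
  rot[1] = uoa$o
  rot[2] = oa$ou
  rot[3] = a$ouo
  rot[4] = $ouoa
Sorted (with $ < everything):
  sorted[0] = $ouoa
  sorted[1] = a$ouo
  sorted[2] = oa$ou
  sorted[3] = ouoa$
  sorted[4] = uoa$o
sorted[4] = uoa$o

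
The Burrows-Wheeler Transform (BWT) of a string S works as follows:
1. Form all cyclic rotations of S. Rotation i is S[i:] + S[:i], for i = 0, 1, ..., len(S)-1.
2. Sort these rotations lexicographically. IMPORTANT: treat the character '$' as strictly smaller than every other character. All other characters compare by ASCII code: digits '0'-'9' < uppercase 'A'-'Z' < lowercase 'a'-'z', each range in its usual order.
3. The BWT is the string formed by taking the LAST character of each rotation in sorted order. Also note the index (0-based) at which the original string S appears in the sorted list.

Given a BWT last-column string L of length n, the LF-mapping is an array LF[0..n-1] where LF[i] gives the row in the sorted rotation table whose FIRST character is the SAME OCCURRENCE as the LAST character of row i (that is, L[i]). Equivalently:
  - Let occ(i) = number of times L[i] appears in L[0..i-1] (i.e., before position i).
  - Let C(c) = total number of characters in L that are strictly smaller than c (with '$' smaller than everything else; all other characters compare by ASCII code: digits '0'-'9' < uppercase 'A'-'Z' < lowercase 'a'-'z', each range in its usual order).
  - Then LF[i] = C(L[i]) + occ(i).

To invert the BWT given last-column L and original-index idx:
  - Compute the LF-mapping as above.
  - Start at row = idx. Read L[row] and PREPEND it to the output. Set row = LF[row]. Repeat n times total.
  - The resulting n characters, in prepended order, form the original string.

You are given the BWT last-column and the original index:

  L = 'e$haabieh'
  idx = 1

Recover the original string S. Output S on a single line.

LF mapping: 4 0 6 1 2 3 8 5 7
Walk LF starting at row 1, prepending L[row]:
  step 1: row=1, L[1]='$', prepend. Next row=LF[1]=0
  step 2: row=0, L[0]='e', prepend. Next row=LF[0]=4
  step 3: row=4, L[4]='a', prepend. Next row=LF[4]=2
  step 4: row=2, L[2]='h', prepend. Next row=LF[2]=6
  step 5: row=6, L[6]='i', prepend. Next row=LF[6]=8
  step 6: row=8, L[8]='h', prepend. Next row=LF[8]=7
  step 7: row=7, L[7]='e', prepend. Next row=LF[7]=5
  step 8: row=5, L[5]='b', prepend. Next row=LF[5]=3
  step 9: row=3, L[3]='a', prepend. Next row=LF[3]=1
Reversed output: abehihae$

Answer: abehihae$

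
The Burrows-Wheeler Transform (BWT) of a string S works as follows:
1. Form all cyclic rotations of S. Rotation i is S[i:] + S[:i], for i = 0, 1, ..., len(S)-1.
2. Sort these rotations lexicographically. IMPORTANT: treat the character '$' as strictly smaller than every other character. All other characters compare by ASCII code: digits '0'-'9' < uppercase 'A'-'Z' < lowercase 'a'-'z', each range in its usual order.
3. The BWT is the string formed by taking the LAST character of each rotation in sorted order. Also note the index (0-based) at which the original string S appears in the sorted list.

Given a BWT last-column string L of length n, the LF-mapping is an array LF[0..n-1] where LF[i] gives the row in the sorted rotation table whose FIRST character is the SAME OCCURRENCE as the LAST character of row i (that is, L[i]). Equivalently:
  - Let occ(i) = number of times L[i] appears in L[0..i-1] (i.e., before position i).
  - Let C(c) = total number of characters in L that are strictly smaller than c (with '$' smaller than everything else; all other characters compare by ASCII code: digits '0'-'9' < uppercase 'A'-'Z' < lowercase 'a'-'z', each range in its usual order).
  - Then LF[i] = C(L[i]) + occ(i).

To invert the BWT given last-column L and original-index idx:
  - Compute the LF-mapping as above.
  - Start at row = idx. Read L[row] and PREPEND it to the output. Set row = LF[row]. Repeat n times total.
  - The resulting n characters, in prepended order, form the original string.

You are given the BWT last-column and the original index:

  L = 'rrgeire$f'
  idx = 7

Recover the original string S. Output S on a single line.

LF mapping: 6 7 4 1 5 8 2 0 3
Walk LF starting at row 7, prepending L[row]:
  step 1: row=7, L[7]='$', prepend. Next row=LF[7]=0
  step 2: row=0, L[0]='r', prepend. Next row=LF[0]=6
  step 3: row=6, L[6]='e', prepend. Next row=LF[6]=2
  step 4: row=2, L[2]='g', prepend. Next row=LF[2]=4
  step 5: row=4, L[4]='i', prepend. Next row=LF[4]=5
  step 6: row=5, L[5]='r', prepend. Next row=LF[5]=8
  step 7: row=8, L[8]='f', prepend. Next row=LF[8]=3
  step 8: row=3, L[3]='e', prepend. Next row=LF[3]=1
  step 9: row=1, L[1]='r', prepend. Next row=LF[1]=7
Reversed output: refriger$

Answer: refriger$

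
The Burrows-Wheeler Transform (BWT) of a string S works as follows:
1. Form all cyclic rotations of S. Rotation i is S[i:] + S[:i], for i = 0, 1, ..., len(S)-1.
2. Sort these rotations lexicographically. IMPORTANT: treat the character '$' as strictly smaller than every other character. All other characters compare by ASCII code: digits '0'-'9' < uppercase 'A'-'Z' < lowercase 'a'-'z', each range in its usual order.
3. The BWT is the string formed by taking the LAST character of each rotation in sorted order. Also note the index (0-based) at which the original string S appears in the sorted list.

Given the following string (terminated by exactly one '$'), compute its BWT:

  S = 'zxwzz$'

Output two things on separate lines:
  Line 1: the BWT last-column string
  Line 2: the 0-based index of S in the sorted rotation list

All 6 rotations (rotation i = S[i:]+S[:i]):
  rot[0] = zxwzz$
  rot[1] = xwzz$z
  rot[2] = wzz$zx
  rot[3] = zz$zxw
  rot[4] = z$zxwz
  rot[5] = $zxwzz
Sorted (with $ < everything):
  sorted[0] = $zxwzz  (last char: 'z')
  sorted[1] = wzz$zx  (last char: 'x')
  sorted[2] = xwzz$z  (last char: 'z')
  sorted[3] = z$zxwz  (last char: 'z')
  sorted[4] = zxwzz$  (last char: '$')
  sorted[5] = zz$zxw  (last char: 'w')
Last column: zxzz$w
Original string S is at sorted index 4

Answer: zxzz$w
4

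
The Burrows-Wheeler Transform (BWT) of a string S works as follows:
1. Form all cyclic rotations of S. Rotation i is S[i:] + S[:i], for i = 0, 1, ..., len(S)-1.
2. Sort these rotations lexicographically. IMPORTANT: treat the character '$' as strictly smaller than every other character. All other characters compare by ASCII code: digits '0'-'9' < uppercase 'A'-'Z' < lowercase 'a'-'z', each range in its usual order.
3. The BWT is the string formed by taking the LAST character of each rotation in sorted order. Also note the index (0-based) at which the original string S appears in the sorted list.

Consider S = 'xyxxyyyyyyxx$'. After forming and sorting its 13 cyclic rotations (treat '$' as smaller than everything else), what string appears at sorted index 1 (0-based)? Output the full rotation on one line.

All 13 rotations (rotation i = S[i:]+S[:i]):
  rot[0] = xyxxyyyyyyxx$
  rot[1] = yxxyyyyyyxx$x
  rot[2] = xxyyyyyyxx$xy
  rot[3] = xyyyyyyxx$xyx
  rot[4] = yyyyyyxx$xyxx
  rot[5] = yyyyyxx$xyxxy
  rot[6] = yyyyxx$xyxxyy
  rot[7] = yyyxx$xyxxyyy
  rot[8] = yyxx$xyxxyyyy
  rot[9] = yxx$xyxxyyyyy
  rot[10] = xx$xyxxyyyyyy
  rot[11] = x$xyxxyyyyyyx
  rot[12] = $xyxxyyyyyyxx
Sorted (with $ < everything):
  sorted[0] = $xyxxyyyyyyxx
  sorted[1] = x$xyxxyyyyyyx
  sorted[2] = xx$xyxxyyyyyy
  sorted[3] = xxyyyyyyxx$xy
  sorted[4] = xyxxyyyyyyxx$
  sorted[5] = xyyyyyyxx$xyx
  sorted[6] = yxx$xyxxyyyyy
  sorted[7] = yxxyyyyyyxx$x
  sorted[8] = yyxx$xyxxyyyy
  sorted[9] = yyyxx$xyxxyyy
  sorted[10] = yyyyxx$xyxxyy
  sorted[11] = yyyyyxx$xyxxy
  sorted[12] = yyyyyyxx$xyxx
sorted[1] = x$xyxxyyyyyyx

Answer: x$xyxxyyyyyyx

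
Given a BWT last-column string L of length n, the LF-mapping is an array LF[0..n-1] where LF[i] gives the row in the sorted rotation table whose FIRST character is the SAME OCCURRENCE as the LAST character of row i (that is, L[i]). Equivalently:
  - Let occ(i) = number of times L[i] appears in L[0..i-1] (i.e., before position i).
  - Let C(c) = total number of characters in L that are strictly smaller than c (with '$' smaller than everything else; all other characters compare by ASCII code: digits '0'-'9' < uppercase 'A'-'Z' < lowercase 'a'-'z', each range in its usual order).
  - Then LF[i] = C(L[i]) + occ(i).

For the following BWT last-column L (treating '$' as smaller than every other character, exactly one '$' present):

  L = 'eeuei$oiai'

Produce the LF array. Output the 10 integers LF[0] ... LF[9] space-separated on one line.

Char counts: '$':1, 'a':1, 'e':3, 'i':3, 'o':1, 'u':1
C (first-col start): C('$')=0, C('a')=1, C('e')=2, C('i')=5, C('o')=8, C('u')=9
L[0]='e': occ=0, LF[0]=C('e')+0=2+0=2
L[1]='e': occ=1, LF[1]=C('e')+1=2+1=3
L[2]='u': occ=0, LF[2]=C('u')+0=9+0=9
L[3]='e': occ=2, LF[3]=C('e')+2=2+2=4
L[4]='i': occ=0, LF[4]=C('i')+0=5+0=5
L[5]='$': occ=0, LF[5]=C('$')+0=0+0=0
L[6]='o': occ=0, LF[6]=C('o')+0=8+0=8
L[7]='i': occ=1, LF[7]=C('i')+1=5+1=6
L[8]='a': occ=0, LF[8]=C('a')+0=1+0=1
L[9]='i': occ=2, LF[9]=C('i')+2=5+2=7

Answer: 2 3 9 4 5 0 8 6 1 7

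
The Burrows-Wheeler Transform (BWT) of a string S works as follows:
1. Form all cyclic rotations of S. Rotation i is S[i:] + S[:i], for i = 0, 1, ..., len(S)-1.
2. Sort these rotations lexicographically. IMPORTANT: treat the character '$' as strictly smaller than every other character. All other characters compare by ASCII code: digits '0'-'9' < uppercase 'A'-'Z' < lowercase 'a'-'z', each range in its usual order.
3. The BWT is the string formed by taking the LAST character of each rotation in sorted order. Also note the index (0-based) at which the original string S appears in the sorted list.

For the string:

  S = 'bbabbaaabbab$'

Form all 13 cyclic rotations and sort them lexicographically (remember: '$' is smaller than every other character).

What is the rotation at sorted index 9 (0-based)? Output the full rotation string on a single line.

All 13 rotations (rotation i = S[i:]+S[:i]):
  rot[0] = bbabbaaabbab$
  rot[1] = babbaaabbab$b
  rot[2] = abbaaabbab$bb
  rot[3] = bbaaabbab$bba
  rot[4] = baaabbab$bbab
  rot[5] = aaabbab$bbabb
  rot[6] = aabbab$bbabba
  rot[7] = abbab$bbabbaa
  rot[8] = bbab$bbabbaaa
  rot[9] = bab$bbabbaaab
  rot[10] = ab$bbabbaaabb
  rot[11] = b$bbabbaaabba
  rot[12] = $bbabbaaabbab
Sorted (with $ < everything):
  sorted[0] = $bbabbaaabbab
  sorted[1] = aaabbab$bbabb
  sorted[2] = aabbab$bbabba
  sorted[3] = ab$bbabbaaabb
  sorted[4] = abbaaabbab$bb
  sorted[5] = abbab$bbabbaa
  sorted[6] = b$bbabbaaabba
  sorted[7] = baaabbab$bbab
  sorted[8] = bab$bbabbaaab
  sorted[9] = babbaaabbab$b
  sorted[10] = bbaaabbab$bba
  sorted[11] = bbab$bbabbaaa
  sorted[12] = bbabbaaabbab$
sorted[9] = babbaaabbab$b

Answer: babbaaabbab$b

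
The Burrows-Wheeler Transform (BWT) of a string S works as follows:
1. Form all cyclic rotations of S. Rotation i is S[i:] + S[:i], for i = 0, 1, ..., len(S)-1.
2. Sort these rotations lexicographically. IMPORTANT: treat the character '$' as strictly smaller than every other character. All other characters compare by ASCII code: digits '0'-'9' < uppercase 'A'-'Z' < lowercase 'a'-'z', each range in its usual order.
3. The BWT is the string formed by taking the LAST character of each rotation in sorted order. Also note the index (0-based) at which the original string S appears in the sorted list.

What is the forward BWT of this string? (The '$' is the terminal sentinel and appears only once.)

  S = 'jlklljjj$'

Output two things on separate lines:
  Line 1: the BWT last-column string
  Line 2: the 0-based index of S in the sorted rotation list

Answer: jjjl$lljk
4

Derivation:
All 9 rotations (rotation i = S[i:]+S[:i]):
  rot[0] = jlklljjj$
  rot[1] = lklljjj$j
  rot[2] = klljjj$jl
  rot[3] = lljjj$jlk
  rot[4] = ljjj$jlkl
  rot[5] = jjj$jlkll
  rot[6] = jj$jlkllj
  rot[7] = j$jlklljj
  rot[8] = $jlklljjj
Sorted (with $ < everything):
  sorted[0] = $jlklljjj  (last char: 'j')
  sorted[1] = j$jlklljj  (last char: 'j')
  sorted[2] = jj$jlkllj  (last char: 'j')
  sorted[3] = jjj$jlkll  (last char: 'l')
  sorted[4] = jlklljjj$  (last char: '$')
  sorted[5] = klljjj$jl  (last char: 'l')
  sorted[6] = ljjj$jlkl  (last char: 'l')
  sorted[7] = lklljjj$j  (last char: 'j')
  sorted[8] = lljjj$jlk  (last char: 'k')
Last column: jjjl$lljk
Original string S is at sorted index 4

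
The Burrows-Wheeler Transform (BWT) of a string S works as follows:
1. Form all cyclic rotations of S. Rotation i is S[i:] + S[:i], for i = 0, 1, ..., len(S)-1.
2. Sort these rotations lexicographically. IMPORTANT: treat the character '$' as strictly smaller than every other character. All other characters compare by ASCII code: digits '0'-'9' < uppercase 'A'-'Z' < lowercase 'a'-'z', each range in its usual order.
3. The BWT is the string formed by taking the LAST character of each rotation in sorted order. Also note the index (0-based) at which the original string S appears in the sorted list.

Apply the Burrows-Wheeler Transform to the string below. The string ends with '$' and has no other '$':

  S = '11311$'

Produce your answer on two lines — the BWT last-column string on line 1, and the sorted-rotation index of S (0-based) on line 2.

All 6 rotations (rotation i = S[i:]+S[:i]):
  rot[0] = 11311$
  rot[1] = 1311$1
  rot[2] = 311$11
  rot[3] = 11$113
  rot[4] = 1$1131
  rot[5] = $11311
Sorted (with $ < everything):
  sorted[0] = $11311  (last char: '1')
  sorted[1] = 1$1131  (last char: '1')
  sorted[2] = 11$113  (last char: '3')
  sorted[3] = 11311$  (last char: '$')
  sorted[4] = 1311$1  (last char: '1')
  sorted[5] = 311$11  (last char: '1')
Last column: 113$11
Original string S is at sorted index 3

Answer: 113$11
3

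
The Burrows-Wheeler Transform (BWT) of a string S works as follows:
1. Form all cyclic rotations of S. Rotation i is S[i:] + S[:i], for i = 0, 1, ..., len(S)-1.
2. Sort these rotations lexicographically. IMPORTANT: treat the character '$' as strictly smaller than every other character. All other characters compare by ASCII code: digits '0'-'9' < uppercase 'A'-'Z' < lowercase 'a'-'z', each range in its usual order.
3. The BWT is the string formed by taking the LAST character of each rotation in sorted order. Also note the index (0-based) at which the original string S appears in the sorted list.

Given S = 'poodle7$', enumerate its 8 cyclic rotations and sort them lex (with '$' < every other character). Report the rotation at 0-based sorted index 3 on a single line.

Answer: e7$poodl

Derivation:
All 8 rotations (rotation i = S[i:]+S[:i]):
  rot[0] = poodle7$
  rot[1] = oodle7$p
  rot[2] = odle7$po
  rot[3] = dle7$poo
  rot[4] = le7$pood
  rot[5] = e7$poodl
  rot[6] = 7$poodle
  rot[7] = $poodle7
Sorted (with $ < everything):
  sorted[0] = $poodle7
  sorted[1] = 7$poodle
  sorted[2] = dle7$poo
  sorted[3] = e7$poodl
  sorted[4] = le7$pood
  sorted[5] = odle7$po
  sorted[6] = oodle7$p
  sorted[7] = poodle7$
sorted[3] = e7$poodl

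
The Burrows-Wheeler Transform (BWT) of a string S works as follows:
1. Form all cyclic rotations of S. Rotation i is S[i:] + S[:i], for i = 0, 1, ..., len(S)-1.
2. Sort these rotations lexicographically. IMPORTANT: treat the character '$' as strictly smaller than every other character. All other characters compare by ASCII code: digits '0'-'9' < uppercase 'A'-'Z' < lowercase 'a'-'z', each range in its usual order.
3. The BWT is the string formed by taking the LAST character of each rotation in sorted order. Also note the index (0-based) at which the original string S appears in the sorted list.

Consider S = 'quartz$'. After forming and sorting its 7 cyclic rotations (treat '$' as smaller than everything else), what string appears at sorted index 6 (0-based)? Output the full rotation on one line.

Answer: z$quart

Derivation:
All 7 rotations (rotation i = S[i:]+S[:i]):
  rot[0] = quartz$
  rot[1] = uartz$q
  rot[2] = artz$qu
  rot[3] = rtz$qua
  rot[4] = tz$quar
  rot[5] = z$quart
  rot[6] = $quartz
Sorted (with $ < everything):
  sorted[0] = $quartz
  sorted[1] = artz$qu
  sorted[2] = quartz$
  sorted[3] = rtz$qua
  sorted[4] = tz$quar
  sorted[5] = uartz$q
  sorted[6] = z$quart
sorted[6] = z$quart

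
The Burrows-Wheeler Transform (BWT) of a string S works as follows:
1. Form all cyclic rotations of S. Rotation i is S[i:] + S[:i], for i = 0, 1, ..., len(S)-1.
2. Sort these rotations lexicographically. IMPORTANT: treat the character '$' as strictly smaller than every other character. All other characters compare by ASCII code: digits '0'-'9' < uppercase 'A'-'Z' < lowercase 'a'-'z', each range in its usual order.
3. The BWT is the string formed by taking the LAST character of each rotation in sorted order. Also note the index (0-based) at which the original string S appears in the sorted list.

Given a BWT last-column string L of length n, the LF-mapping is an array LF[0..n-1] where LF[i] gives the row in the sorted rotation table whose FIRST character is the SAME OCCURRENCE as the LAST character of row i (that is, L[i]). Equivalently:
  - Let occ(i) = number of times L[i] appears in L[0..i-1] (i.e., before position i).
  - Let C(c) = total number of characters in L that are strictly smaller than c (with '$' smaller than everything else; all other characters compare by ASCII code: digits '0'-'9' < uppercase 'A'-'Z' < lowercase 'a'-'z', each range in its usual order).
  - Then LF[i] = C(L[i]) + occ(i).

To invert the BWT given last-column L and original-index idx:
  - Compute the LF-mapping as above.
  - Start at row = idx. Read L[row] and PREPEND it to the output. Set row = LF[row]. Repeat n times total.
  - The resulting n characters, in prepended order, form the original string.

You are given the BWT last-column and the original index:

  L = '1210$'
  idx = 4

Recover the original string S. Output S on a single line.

Answer: 2011$

Derivation:
LF mapping: 2 4 3 1 0
Walk LF starting at row 4, prepending L[row]:
  step 1: row=4, L[4]='$', prepend. Next row=LF[4]=0
  step 2: row=0, L[0]='1', prepend. Next row=LF[0]=2
  step 3: row=2, L[2]='1', prepend. Next row=LF[2]=3
  step 4: row=3, L[3]='0', prepend. Next row=LF[3]=1
  step 5: row=1, L[1]='2', prepend. Next row=LF[1]=4
Reversed output: 2011$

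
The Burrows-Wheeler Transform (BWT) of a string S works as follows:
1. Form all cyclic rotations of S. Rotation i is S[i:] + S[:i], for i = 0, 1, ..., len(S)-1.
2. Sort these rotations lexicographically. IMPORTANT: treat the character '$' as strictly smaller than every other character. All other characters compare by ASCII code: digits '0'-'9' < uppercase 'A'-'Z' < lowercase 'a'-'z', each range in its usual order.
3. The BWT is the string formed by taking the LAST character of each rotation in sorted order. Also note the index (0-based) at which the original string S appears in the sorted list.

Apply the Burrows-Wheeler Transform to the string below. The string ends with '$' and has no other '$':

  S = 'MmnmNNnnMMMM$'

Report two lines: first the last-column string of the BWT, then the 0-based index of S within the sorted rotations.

All 13 rotations (rotation i = S[i:]+S[:i]):
  rot[0] = MmnmNNnnMMMM$
  rot[1] = mnmNNnnMMMM$M
  rot[2] = nmNNnnMMMM$Mm
  rot[3] = mNNnnMMMM$Mmn
  rot[4] = NNnnMMMM$Mmnm
  rot[5] = NnnMMMM$MmnmN
  rot[6] = nnMMMM$MmnmNN
  rot[7] = nMMMM$MmnmNNn
  rot[8] = MMMM$MmnmNNnn
  rot[9] = MMM$MmnmNNnnM
  rot[10] = MM$MmnmNNnnMM
  rot[11] = M$MmnmNNnnMMM
  rot[12] = $MmnmNNnnMMMM
Sorted (with $ < everything):
  sorted[0] = $MmnmNNnnMMMM  (last char: 'M')
  sorted[1] = M$MmnmNNnnMMM  (last char: 'M')
  sorted[2] = MM$MmnmNNnnMM  (last char: 'M')
  sorted[3] = MMM$MmnmNNnnM  (last char: 'M')
  sorted[4] = MMMM$MmnmNNnn  (last char: 'n')
  sorted[5] = MmnmNNnnMMMM$  (last char: '$')
  sorted[6] = NNnnMMMM$Mmnm  (last char: 'm')
  sorted[7] = NnnMMMM$MmnmN  (last char: 'N')
  sorted[8] = mNNnnMMMM$Mmn  (last char: 'n')
  sorted[9] = mnmNNnnMMMM$M  (last char: 'M')
  sorted[10] = nMMMM$MmnmNNn  (last char: 'n')
  sorted[11] = nmNNnnMMMM$Mm  (last char: 'm')
  sorted[12] = nnMMMM$MmnmNN  (last char: 'N')
Last column: MMMMn$mNnMnmN
Original string S is at sorted index 5

Answer: MMMMn$mNnMnmN
5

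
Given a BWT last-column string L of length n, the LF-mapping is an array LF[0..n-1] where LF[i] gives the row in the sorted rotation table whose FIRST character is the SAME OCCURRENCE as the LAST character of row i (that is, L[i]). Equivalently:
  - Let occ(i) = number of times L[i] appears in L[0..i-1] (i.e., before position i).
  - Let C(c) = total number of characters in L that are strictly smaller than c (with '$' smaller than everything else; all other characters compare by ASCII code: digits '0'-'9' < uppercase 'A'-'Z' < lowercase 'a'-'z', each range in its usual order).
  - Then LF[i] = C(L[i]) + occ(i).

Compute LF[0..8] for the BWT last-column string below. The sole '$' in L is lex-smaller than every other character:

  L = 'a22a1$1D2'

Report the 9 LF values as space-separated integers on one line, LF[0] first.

Answer: 7 3 4 8 1 0 2 6 5

Derivation:
Char counts: '$':1, '1':2, '2':3, 'D':1, 'a':2
C (first-col start): C('$')=0, C('1')=1, C('2')=3, C('D')=6, C('a')=7
L[0]='a': occ=0, LF[0]=C('a')+0=7+0=7
L[1]='2': occ=0, LF[1]=C('2')+0=3+0=3
L[2]='2': occ=1, LF[2]=C('2')+1=3+1=4
L[3]='a': occ=1, LF[3]=C('a')+1=7+1=8
L[4]='1': occ=0, LF[4]=C('1')+0=1+0=1
L[5]='$': occ=0, LF[5]=C('$')+0=0+0=0
L[6]='1': occ=1, LF[6]=C('1')+1=1+1=2
L[7]='D': occ=0, LF[7]=C('D')+0=6+0=6
L[8]='2': occ=2, LF[8]=C('2')+2=3+2=5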